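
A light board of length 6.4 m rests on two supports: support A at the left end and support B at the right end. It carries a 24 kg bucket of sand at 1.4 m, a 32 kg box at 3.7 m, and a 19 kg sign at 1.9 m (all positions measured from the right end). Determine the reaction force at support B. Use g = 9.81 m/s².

About support A:
Bucket of sand: 24 × 9.81 = 235.4 N down at 1.4 m → arm 5 m, τ = 235.4 × 5 = 1177 N·m clockwise.
Box: 32 × 9.81 = 313.9 N down at 3.7 m → arm 2.7 m, τ = 313.9 × 2.7 = 847.5 N·m clockwise.
Sign: 19 × 9.81 = 186.4 N down at 1.9 m → arm 4.5 m, τ = 186.4 × 4.5 = 838.8 N·m clockwise.
Net load moment about support A = 2863 N·m clockwise.
Reaction R at support B is upward at 0 m, arm 6.4 m → moment R × 6.4 counterclockwise.
For rotational equilibrium, R × 6.4 = 2863, so R = 447 N.

R_B ≈ 447 N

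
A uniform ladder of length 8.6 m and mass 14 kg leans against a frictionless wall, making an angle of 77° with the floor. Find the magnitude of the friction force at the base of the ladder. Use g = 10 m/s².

f ≈ 16.2 N

About the foot of the ladder:
Ladder weight 14×10 = 140 N acts at 4.3 m along the ladder; its horizontal arm is 4.3·cos77° = 0.9673 m → τ = 135.4 N·m clockwise.
Wall normal N acts horizontally at the top; its moment arm is the height L sinθ = 8.6·sin77° = 8.38 m, counterclockwise.
Setting net torque to zero: N × 8.38 = 135.4 → N = 16.2 N.
ΣFx = 0: friction at the foot balances the wall's push, so f = N_wall = 16.2 N.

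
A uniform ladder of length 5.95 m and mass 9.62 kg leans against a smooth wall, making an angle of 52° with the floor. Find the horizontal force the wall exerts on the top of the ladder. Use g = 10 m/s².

Sum moments about the foot of the ladder (the floor normal and friction both act there and drop out).
Ladder weight 9.62×10 = 96.2 N acts at 2.975 m along the ladder; its horizontal arm is 2.975·cos52° = 1.832 m → τ = 176.2 N·m clockwise.
Wall normal N acts horizontally at the top; its moment arm is the height L sinθ = 5.95·sin52° = 4.689 m, counterclockwise.
Setting net torque to zero: N × 4.689 = 176.2 → N = 37.6 N.

N_wall ≈ 37.6 N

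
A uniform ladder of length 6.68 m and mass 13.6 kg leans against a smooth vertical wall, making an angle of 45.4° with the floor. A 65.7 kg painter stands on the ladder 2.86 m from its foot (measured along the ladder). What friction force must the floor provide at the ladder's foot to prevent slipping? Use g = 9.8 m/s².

f ≈ 338 N

Sum moments about the foot of the ladder (the floor normal and friction both act there and drop out).
Ladder weight 13.6×9.8 = 133.3 N acts at 3.34 m along the ladder; its horizontal arm is 3.34·cos45.4° = 2.345 m → τ = 312.6 N·m clockwise.
Painter: 65.7×9.8 = 643.9 N at 2.86 m → arm 2.008 m → τ = 1293 N·m clockwise.
Wall normal N acts horizontally at the top; its moment arm is the height L sinθ = 6.68·sin45.4° = 4.756 m, counterclockwise.
Balancing moments: N × 4.756 = 1606, giving N = 338 N.
ΣFx = 0: friction at the foot balances the wall's push, so f = N_wall = 338 N.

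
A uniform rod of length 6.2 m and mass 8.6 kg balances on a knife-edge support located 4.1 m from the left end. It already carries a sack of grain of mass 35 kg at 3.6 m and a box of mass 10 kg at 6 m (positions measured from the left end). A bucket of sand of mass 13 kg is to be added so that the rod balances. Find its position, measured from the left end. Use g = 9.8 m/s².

x ≈ 4.65 m from the left end

Take moments about the knife-edge support (at 4.1 m from the left end).
Beam weight: 8.6 × 9.8 = 84.28 N down at 3.1 m → arm 1 m, τ = 84.28 × 1 = 84.28 N·m counterclockwise.
Sack of grain: 35 × 9.8 = 343 N down at 3.6 m → arm 0.5 m, τ = 343 × 0.5 = 171.5 N·m counterclockwise.
Box: 10 × 9.8 = 98 N down at 6 m → arm 1.9 m, τ = 98 × 1.9 = 186.2 N·m clockwise.
Net moment of existing loads = 69.58 N·m counterclockwise.
The bucket of sand weighs 13 × 9.8 = 127.4 N and must supply an equal clockwise moment, so its lever arm about the knife-edge support is 69.58 / 127.4 = 0.546 m.
That puts it at 4.1 + 0.546 = 4.65 m from the left end.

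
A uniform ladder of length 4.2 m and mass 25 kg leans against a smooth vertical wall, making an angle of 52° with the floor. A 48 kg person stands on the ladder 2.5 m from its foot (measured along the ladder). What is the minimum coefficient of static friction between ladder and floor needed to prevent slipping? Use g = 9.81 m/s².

Choose the foot of the ladder as the axis so the floor normal and friction both act there and drop out.
Ladder weight 25×9.81 = 245.2 N acts at 2.1 m along the ladder; its horizontal arm is 2.1·cos52° = 1.293 m → τ = 317 N·m clockwise.
Person: 48×9.81 = 470.9 N at 2.5 m → arm 1.539 m → τ = 724.7 N·m clockwise.
Wall normal N acts horizontally at the top; its moment arm is the height L sinθ = 4.2·sin52° = 3.31 m, counterclockwise.
Balancing moments: N × 3.31 = 1042, giving N = 314.8 N.
ΣFx = 0 ⇒ f = N_wall = 314.8 N. ΣFy = 0 ⇒ N_floor = 716.1 N.
μ_min = f / N_floor = 314.8 / 716.1 = 0.44.

μ_min ≈ 0.44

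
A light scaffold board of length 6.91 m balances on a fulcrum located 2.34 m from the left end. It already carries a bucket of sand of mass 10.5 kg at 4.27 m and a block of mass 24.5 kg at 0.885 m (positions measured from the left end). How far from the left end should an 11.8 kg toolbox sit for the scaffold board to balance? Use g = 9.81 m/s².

x ≈ 3.64 m from the left end

Take moments about the fulcrum (at 2.34 m from the left end).
Bucket of sand: 10.5 × 9.81 = 103 N down at 4.27 m → arm 1.93 m, τ = 103 × 1.93 = 198.8 N·m clockwise.
Block: 24.5 × 9.81 = 240.3 N down at 0.885 m → arm 1.455 m, τ = 240.3 × 1.455 = 349.6 N·m counterclockwise.
Net moment of existing loads = 150.8 N·m counterclockwise.
The toolbox weighs 11.8 × 9.81 = 115.8 N and must supply an equal clockwise moment, so its lever arm about the fulcrum is 150.8 / 115.8 = 1.3 m.
That puts it at 2.34 + 1.3 = 3.64 m from the left end.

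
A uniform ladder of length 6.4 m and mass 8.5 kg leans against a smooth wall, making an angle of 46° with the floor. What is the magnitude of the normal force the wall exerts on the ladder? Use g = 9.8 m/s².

N_wall ≈ 40.2 N

Choose the foot of the ladder as the axis so the floor normal and friction both act there and drop out.
Ladder weight 8.5×9.8 = 83.3 N acts at 3.2 m along the ladder; its horizontal arm is 3.2·cos46° = 2.223 m → τ = 185.2 N·m clockwise.
Wall normal N acts horizontally at the top; its moment arm is the height L sinθ = 6.4·sin46° = 4.604 m, counterclockwise.
Balancing moments: N × 4.604 = 185.2, giving N = 40.2 N.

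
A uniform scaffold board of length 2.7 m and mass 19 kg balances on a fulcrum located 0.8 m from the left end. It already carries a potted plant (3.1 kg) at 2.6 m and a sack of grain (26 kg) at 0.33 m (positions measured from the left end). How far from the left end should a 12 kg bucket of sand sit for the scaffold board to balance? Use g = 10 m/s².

Taking torques about the fulcrum (at 0.8 m from the left end):
Beam weight: 19 × 10 = 190 N down at 1.35 m → arm 0.55 m, τ = 190 × 0.55 = 104.5 N·m clockwise.
Potted plant: 3.1 × 10 = 31 N down at 2.6 m → arm 1.8 m, τ = 31 × 1.8 = 55.8 N·m clockwise.
Sack of grain: 26 × 10 = 260 N down at 0.33 m → arm 0.47 m, τ = 260 × 0.47 = 122.2 N·m counterclockwise.
Net moment of existing loads = 38.1 N·m clockwise.
The bucket of sand weighs 12 × 10 = 120 N and must supply an equal counterclockwise moment, so its lever arm about the fulcrum is 38.1 / 120 = 0.318 m.
That puts it at 0.8 − 0.318 = 0.482 m from the left end.

x ≈ 0.482 m from the left end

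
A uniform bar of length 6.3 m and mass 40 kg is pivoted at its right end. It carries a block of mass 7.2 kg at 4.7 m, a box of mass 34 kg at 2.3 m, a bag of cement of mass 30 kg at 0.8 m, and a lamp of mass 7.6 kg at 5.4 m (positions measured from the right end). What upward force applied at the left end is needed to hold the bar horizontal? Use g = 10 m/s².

F ≈ 481 N

About the right end:
Beam weight: 40 × 10 = 400 N down at 3.15 m → arm 3.15 m, τ = 400 × 3.15 = 1260 N·m counterclockwise.
Block: 7.2 × 10 = 72 N down at 4.7 m → arm 4.7 m, τ = 72 × 4.7 = 338.4 N·m counterclockwise.
Box: 34 × 10 = 340 N down at 2.3 m → arm 2.3 m, τ = 340 × 2.3 = 782 N·m counterclockwise.
Bag of cement: 30 × 10 = 300 N down at 0.8 m → arm 0.8 m, τ = 300 × 0.8 = 240 N·m counterclockwise.
Lamp: 7.6 × 10 = 76 N down at 5.4 m → arm 5.4 m, τ = 76 × 5.4 = 410.4 N·m counterclockwise.
Net moment of the loads = 3031 N·m counterclockwise.
The upward force F acts at the left end, arm 6.3 m, giving F × 6.3 clockwise.
Balancing moments: F × 6.3 = 3031, giving F = 3031 / 6.3 = 481 N.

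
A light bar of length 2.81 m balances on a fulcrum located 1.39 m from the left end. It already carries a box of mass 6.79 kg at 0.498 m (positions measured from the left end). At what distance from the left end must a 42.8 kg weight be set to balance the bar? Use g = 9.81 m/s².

x ≈ 1.53 m from the left end

Take moments about the fulcrum (at 1.39 m from the left end).
Box: 6.79 × 9.81 = 66.61 N down at 0.498 m → arm 0.892 m, τ = 66.61 × 0.892 = 59.42 N·m counterclockwise.
Net moment of existing loads = 59.42 N·m counterclockwise.
The weight weighs 42.8 × 9.81 = 419.9 N and must supply an equal clockwise moment, so its lever arm about the fulcrum is 59.42 / 419.9 = 0.142 m.
That puts it at 1.39 + 0.142 = 1.53 m from the left end.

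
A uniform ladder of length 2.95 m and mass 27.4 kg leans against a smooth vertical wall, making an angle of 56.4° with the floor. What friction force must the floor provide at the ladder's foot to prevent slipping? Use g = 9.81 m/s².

f ≈ 89.3 N

Sum moments about the foot of the ladder (the floor normal and friction both act there and drop out).
Ladder weight 27.4×9.81 = 268.8 N acts at 1.475 m along the ladder; its horizontal arm is 1.475·cos56.4° = 0.8163 m → τ = 219.4 N·m clockwise.
Wall normal N acts horizontally at the top; its moment arm is the height L sinθ = 2.95·sin56.4° = 2.457 m, counterclockwise.
For rotational equilibrium, N × 2.457 = 219.4, so N = 89.3 N.
ΣFx = 0: friction at the foot balances the wall's push, so f = N_wall = 89.3 N.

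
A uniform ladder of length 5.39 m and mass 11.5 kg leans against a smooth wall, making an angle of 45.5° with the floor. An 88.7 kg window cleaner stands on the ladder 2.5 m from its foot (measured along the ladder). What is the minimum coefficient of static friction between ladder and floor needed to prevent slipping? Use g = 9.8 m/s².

Take moments about the foot of the ladder.
Ladder weight 11.5×9.8 = 112.7 N acts at 2.695 m along the ladder; its horizontal arm is 2.695·cos45.5° = 1.889 m → τ = 212.9 N·m clockwise.
Window cleaner: 88.7×9.8 = 869.3 N at 2.5 m → arm 1.752 m → τ = 1523 N·m clockwise.
Wall normal N acts horizontally at the top; its moment arm is the height L sinθ = 5.39·sin45.5° = 3.844 m, counterclockwise.
Στ = 0 ⇒ N × 3.844 = 1736 ⇒ N = 451.6 N.
ΣFx = 0 ⇒ f = N_wall = 451.6 N. ΣFy = 0 ⇒ N_floor = 982 N.
μ_min = f / N_floor = 451.6 / 982 = 0.46.

μ_min ≈ 0.46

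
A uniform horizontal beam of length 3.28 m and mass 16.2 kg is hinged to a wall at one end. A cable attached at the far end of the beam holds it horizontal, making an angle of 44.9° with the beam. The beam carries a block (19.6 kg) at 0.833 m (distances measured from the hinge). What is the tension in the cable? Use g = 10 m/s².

Sum moments about the hinge (the unknown hinge reaction has zero arm there).
Beam weight: 16.2 × 10 = 162 N down at 1.64 m → arm 1.64 m, τ = 162 × 1.64 = 265.7 N·m clockwise.
Block: 19.6 × 10 = 196 N down at 0.833 m → arm 0.833 m, τ = 196 × 0.833 = 163.3 N·m clockwise.
Total clockwise load moment = 429 N·m.
The cable tension T acts at 3.28 m; only its component perpendicular to the beam, T sinθ, produces torque. sin 44.9° = 0.7059.
For rotational equilibrium, T × 3.28 × 0.7059 = 429, so T = 429 / 2.315 = 185 N.

T ≈ 185 N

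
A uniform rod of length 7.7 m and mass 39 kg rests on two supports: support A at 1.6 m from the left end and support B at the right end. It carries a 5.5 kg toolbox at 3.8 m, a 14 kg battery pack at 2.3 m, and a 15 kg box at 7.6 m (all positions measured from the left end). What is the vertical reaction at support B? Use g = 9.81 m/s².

About support A:
Beam weight: 39 × 9.81 = 382.6 N down at 3.85 m → arm 2.25 m, τ = 382.6 × 2.25 = 860.9 N·m clockwise.
Toolbox: 5.5 × 9.81 = 53.96 N down at 3.8 m → arm 2.2 m, τ = 53.96 × 2.2 = 118.7 N·m clockwise.
Battery pack: 14 × 9.81 = 137.3 N down at 2.3 m → arm 0.7 m, τ = 137.3 × 0.7 = 96.11 N·m clockwise.
Box: 15 × 9.81 = 147.2 N down at 7.6 m → arm 6 m, τ = 147.2 × 6 = 883.2 N·m clockwise.
Net load moment about support A = 1959 N·m clockwise.
Reaction R at support B is upward at 7.7 m, arm 6.1 m → moment R × 6.1 counterclockwise.
Στ = 0 ⇒ R × 6.1 = 1959 ⇒ R = 321 N.

R_B ≈ 321 N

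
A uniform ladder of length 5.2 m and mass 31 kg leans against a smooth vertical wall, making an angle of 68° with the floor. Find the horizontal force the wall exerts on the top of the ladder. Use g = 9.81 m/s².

N_wall ≈ 61.4 N

Choose the foot of the ladder as the axis so the floor normal and friction both act there and drop out.
Ladder weight 31×9.81 = 304.1 N acts at 2.6 m along the ladder; its horizontal arm is 2.6·cos68° = 0.974 m → τ = 296.2 N·m clockwise.
Wall normal N acts horizontally at the top; its moment arm is the height L sinθ = 5.2·sin68° = 4.821 m, counterclockwise.
Setting net torque to zero: N × 4.821 = 296.2 → N = 61.4 N.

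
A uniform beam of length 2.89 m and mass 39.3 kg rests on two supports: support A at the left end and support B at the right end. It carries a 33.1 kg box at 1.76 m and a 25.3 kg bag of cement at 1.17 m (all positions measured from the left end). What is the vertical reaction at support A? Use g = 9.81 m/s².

Choose support B as the axis so its reaction then has zero moment arm.
Beam weight: 39.3 × 9.81 = 385.5 N down at 1.445 m → arm 1.445 m, τ = 385.5 × 1.445 = 557 N·m counterclockwise.
Box: 33.1 × 9.81 = 324.7 N down at 1.76 m → arm 1.13 m, τ = 324.7 × 1.13 = 366.9 N·m counterclockwise.
Bag of cement: 25.3 × 9.81 = 248.2 N down at 1.17 m → arm 1.72 m, τ = 248.2 × 1.72 = 426.9 N·m counterclockwise.
Net load moment about support B = 1351 N·m counterclockwise.
Reaction R at support A is upward at 0 m, arm 2.89 m → moment R × 2.89 clockwise.
Στ = 0 ⇒ R × 2.89 = 1351 ⇒ R = 467 N.

R_A ≈ 467 N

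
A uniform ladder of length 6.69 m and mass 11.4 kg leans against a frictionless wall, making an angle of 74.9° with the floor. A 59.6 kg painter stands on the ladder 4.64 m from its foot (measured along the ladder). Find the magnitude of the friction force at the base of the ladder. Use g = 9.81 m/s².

Choose the foot of the ladder as the axis so the floor normal and friction both act there and drop out.
Ladder weight 11.4×9.81 = 111.8 N acts at 3.345 m along the ladder; its horizontal arm is 3.345·cos74.9° = 0.8714 m → τ = 97.42 N·m clockwise.
Painter: 59.6×9.81 = 584.7 N at 4.64 m → arm 1.209 m → τ = 706.9 N·m clockwise.
Wall normal N acts horizontally at the top; its moment arm is the height L sinθ = 6.69·sin74.9° = 6.459 m, counterclockwise.
Balancing moments: N × 6.459 = 804.3, giving N = 125 N.
ΣFx = 0: friction at the foot balances the wall's push, so f = N_wall = 125 N.

f ≈ 125 N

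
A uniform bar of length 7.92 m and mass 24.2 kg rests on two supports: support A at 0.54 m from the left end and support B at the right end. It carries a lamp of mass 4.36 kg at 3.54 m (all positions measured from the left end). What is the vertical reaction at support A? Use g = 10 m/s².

Taking torques about support B:
Beam weight: 24.2 × 10 = 242 N down at 3.96 m → arm 3.96 m, τ = 242 × 3.96 = 958.3 N·m counterclockwise.
Lamp: 4.36 × 10 = 43.6 N down at 3.54 m → arm 4.38 m, τ = 43.6 × 4.38 = 191 N·m counterclockwise.
Net load moment about support B = 1149 N·m counterclockwise.
Reaction R at support A is upward at 0.54 m, arm 7.38 m → moment R × 7.38 clockwise.
For rotational equilibrium, R × 7.38 = 1149, so R = 156 N.

R_A ≈ 156 N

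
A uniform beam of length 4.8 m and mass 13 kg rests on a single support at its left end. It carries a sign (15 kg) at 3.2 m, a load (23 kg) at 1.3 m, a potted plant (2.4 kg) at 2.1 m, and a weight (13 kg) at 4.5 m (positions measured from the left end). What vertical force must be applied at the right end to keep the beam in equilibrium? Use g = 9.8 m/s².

F ≈ 352 N

Take moments about the left end.
Beam weight: 13 × 9.8 = 127.4 N down at 2.4 m → arm 2.4 m, τ = 127.4 × 2.4 = 305.8 N·m clockwise.
Sign: 15 × 9.8 = 147 N down at 3.2 m → arm 3.2 m, τ = 147 × 3.2 = 470.4 N·m clockwise.
Load: 23 × 9.8 = 225.4 N down at 1.3 m → arm 1.3 m, τ = 225.4 × 1.3 = 293 N·m clockwise.
Potted plant: 2.4 × 9.8 = 23.52 N down at 2.1 m → arm 2.1 m, τ = 23.52 × 2.1 = 49.39 N·m clockwise.
Weight: 13 × 9.8 = 127.4 N down at 4.5 m → arm 4.5 m, τ = 127.4 × 4.5 = 573.3 N·m clockwise.
Net moment of the loads = 1692 N·m clockwise.
The upward force F acts at the right end, arm 4.8 m, giving F × 4.8 counterclockwise.
For rotational equilibrium, F × 4.8 = 1692, so F = 1692 / 4.8 = 352 N.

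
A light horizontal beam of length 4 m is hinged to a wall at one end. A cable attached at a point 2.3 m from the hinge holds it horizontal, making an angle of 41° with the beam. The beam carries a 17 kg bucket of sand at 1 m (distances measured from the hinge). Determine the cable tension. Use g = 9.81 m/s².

T ≈ 111 N

Sum moments about the hinge (the unknown hinge reaction has zero arm there).
Bucket of sand: 17 × 9.81 = 166.8 N down at 1 m → arm 1 m, τ = 166.8 × 1 = 166.8 N·m clockwise.
Total clockwise load moment = 166.8 N·m.
The cable tension T acts at 2.3 m; only its component perpendicular to the beam, T sinθ, produces torque. sin 41° = 0.6561.
Balancing moments: T × 2.3 × 0.6561 = 166.8, giving T = 166.8 / 1.509 = 111 N.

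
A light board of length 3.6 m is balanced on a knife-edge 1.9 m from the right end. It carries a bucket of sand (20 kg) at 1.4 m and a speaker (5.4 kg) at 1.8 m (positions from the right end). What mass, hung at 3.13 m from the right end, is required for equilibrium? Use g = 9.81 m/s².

Sum moments about the knife-edge (at 1.9 m from the right end) (the support reaction has zero arm there).
Bucket of sand: 20 × 9.81 = 196.2 N down at 1.4 m → arm 0.5 m, τ = 196.2 × 0.5 = 98.1 N·m clockwise.
Speaker: 5.4 × 9.81 = 52.97 N down at 1.8 m → arm 0.1 m, τ = 52.97 × 0.1 = 5.297 N·m clockwise.
Net moment of known loads = 103.4 N·m clockwise.
An unknown mass m at 3.13 m has arm 1.23 m; its moment is m·g·1.23 counterclockwise.
Στ = 0 ⇒ m × 9.81 × 1.23 = 103.4 ⇒ m = 103.4 / (9.81 × 1.23) = 8.57 kg.

m ≈ 8.57 kg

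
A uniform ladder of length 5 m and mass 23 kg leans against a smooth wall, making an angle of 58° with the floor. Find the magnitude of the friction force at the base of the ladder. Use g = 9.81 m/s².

f ≈ 70.5 N

Take moments about the foot of the ladder.
Ladder weight 23×9.81 = 225.6 N acts at 2.5 m along the ladder; its horizontal arm is 2.5·cos58° = 1.325 m → τ = 298.9 N·m clockwise.
Wall normal N acts horizontally at the top; its moment arm is the height L sinθ = 5·sin58° = 4.24 m, counterclockwise.
Setting net torque to zero: N × 4.24 = 298.9 → N = 70.5 N.
ΣFx = 0: friction at the foot balances the wall's push, so f = N_wall = 70.5 N.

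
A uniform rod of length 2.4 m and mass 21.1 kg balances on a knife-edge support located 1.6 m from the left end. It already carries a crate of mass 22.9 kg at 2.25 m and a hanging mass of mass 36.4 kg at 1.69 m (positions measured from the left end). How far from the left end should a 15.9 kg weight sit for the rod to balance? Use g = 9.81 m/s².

x ≈ 0.989 m from the left end

Sum moments about the knife-edge support (at 1.6 m from the left end) (the support reaction has zero arm there).
Beam weight: 21.1 × 9.81 = 207 N down at 1.2 m → arm 0.4 m, τ = 207 × 0.4 = 82.8 N·m counterclockwise.
Crate: 22.9 × 9.81 = 224.6 N down at 2.25 m → arm 0.65 m, τ = 224.6 × 0.65 = 146 N·m clockwise.
Hanging mass: 36.4 × 9.81 = 357.1 N down at 1.69 m → arm 0.09 m, τ = 357.1 × 0.09 = 32.14 N·m clockwise.
Net moment of existing loads = 95.34 N·m clockwise.
The weight weighs 15.9 × 9.81 = 156 N and must supply an equal counterclockwise moment, so its lever arm about the knife-edge support is 95.34 / 156 = 0.611 m.
That puts it at 1.6 − 0.611 = 0.989 m from the left end.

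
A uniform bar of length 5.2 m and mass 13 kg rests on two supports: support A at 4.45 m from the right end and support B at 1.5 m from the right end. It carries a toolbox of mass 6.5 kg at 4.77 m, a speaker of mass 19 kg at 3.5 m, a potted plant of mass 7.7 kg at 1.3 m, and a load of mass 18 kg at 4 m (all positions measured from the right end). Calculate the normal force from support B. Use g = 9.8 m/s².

R_B ≈ 240 N

About support A:
Beam weight: 13 × 9.8 = 127.4 N down at 2.6 m → arm 1.85 m, τ = 127.4 × 1.85 = 235.7 N·m clockwise.
Toolbox: 6.5 × 9.8 = 63.7 N down at 4.77 m → arm 0.32 m, τ = 63.7 × 0.32 = 20.38 N·m counterclockwise.
Speaker: 19 × 9.8 = 186.2 N down at 3.5 m → arm 0.95 m, τ = 186.2 × 0.95 = 176.9 N·m clockwise.
Potted plant: 7.7 × 9.8 = 75.46 N down at 1.3 m → arm 3.15 m, τ = 75.46 × 3.15 = 237.7 N·m clockwise.
Load: 18 × 9.8 = 176.4 N down at 4 m → arm 0.45 m, τ = 176.4 × 0.45 = 79.38 N·m clockwise.
Net load moment about support A = 709.3 N·m clockwise.
Reaction R at support B is upward at 1.5 m, arm 2.95 m → moment R × 2.95 counterclockwise.
Setting net torque to zero: R × 2.95 = 709.3 → R = 240 N.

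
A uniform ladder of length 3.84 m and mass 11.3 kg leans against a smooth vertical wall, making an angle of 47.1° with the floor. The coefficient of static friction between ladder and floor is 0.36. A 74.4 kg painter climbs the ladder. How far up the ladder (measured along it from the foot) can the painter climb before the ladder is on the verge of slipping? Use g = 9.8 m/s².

Take moments about the foot of the ladder.
Ladder weight 11.3×9.8 = 110.7 N acts at 1.92 m along the ladder; its horizontal arm is 1.92·cos47.1° = 1.307 m → τ = 144.7 N·m clockwise.
Painter weight 74.4×9.8 = 729.1 N at distance d → arm d·cos47.1° → τ = 729.1·d·0.6807 clockwise.
Wall normal N at the top has arm L sinθ = 2.813 m counterclockwise, so Στ = 0 gives N·2.813 = 144.7 + 496.3·d.
ΣFy = 0 ⇒ N_floor = 839.8 N, so the maximum friction is μ_s·N_floor = 0.36×839.8 = 302.3 N. ΣFx = 0 ⇒ N_wall = f, so at the slipping point N = 302.3 N.
Substituting: 302.3×2.813 = 144.7 + 496.3·d ⇒ d = (850.4 − 144.7) / 496.3 = 1.42 m.

d ≈ 1.42 m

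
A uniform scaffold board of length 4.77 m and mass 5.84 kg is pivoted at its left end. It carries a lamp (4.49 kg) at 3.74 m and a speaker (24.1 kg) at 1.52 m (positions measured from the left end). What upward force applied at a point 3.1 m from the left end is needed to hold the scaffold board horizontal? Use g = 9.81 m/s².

Taking torques about the left end:
Beam weight: 5.84 × 9.81 = 57.29 N down at 2.385 m → arm 2.385 m, τ = 57.29 × 2.385 = 136.6 N·m clockwise.
Lamp: 4.49 × 9.81 = 44.05 N down at 3.74 m → arm 3.74 m, τ = 44.05 × 3.74 = 164.7 N·m clockwise.
Speaker: 24.1 × 9.81 = 236.4 N down at 1.52 m → arm 1.52 m, τ = 236.4 × 1.52 = 359.3 N·m clockwise.
Net moment of the loads = 660.6 N·m clockwise.
The upward force F acts at a point 3.1 m from the left end, arm 3.1 m, giving F × 3.1 counterclockwise.
Στ = 0 ⇒ F × 3.1 = 660.6 ⇒ F = 660.6 / 3.1 = 213 N.

F ≈ 213 N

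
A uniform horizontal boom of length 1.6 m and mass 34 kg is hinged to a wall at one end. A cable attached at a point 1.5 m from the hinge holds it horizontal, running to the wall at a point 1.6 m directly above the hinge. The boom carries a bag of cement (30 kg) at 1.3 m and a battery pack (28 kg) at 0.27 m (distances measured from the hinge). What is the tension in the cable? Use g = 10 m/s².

T ≈ 674 N

Sum moments about the hinge (the unknown hinge reaction has zero arm there).
Beam weight: 34 × 10 = 340 N down at 0.8 m → arm 0.8 m, τ = 340 × 0.8 = 272 N·m clockwise.
Bag of cement: 30 × 10 = 300 N down at 1.3 m → arm 1.3 m, τ = 300 × 1.3 = 390 N·m clockwise.
Battery pack: 28 × 10 = 280 N down at 0.27 m → arm 0.27 m, τ = 280 × 0.27 = 75.6 N·m clockwise.
Total clockwise load moment = 737.6 N·m.
The cable tension T acts at 1.5 m; only its component perpendicular to the boom, T sinθ, produces torque. sinθ = h/√(h²+d²) = 1.6/√(1.6²+1.5²) = 0.7295.
Στ = 0 ⇒ T × 1.5 × 0.7295 = 737.6 ⇒ T = 737.6 / 1.094 = 674 N.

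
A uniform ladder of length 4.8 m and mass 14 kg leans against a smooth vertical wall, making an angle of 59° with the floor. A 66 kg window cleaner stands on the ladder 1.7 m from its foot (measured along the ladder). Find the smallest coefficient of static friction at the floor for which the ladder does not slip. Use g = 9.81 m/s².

μ_min ≈ 0.228

Taking torques about the foot of the ladder:
Ladder weight 14×9.81 = 137.3 N acts at 2.4 m along the ladder; its horizontal arm is 2.4·cos59° = 1.236 m → τ = 169.7 N·m clockwise.
Window cleaner: 66×9.81 = 647.5 N at 1.7 m → arm 0.8756 m → τ = 567 N·m clockwise.
Wall normal N acts horizontally at the top; its moment arm is the height L sinθ = 4.8·sin59° = 4.114 m, counterclockwise.
Στ = 0 ⇒ N × 4.114 = 736.7 ⇒ N = 179.1 N.
ΣFx = 0 ⇒ f = N_wall = 179.1 N. ΣFy = 0 ⇒ N_floor = 784.8 N.
μ_min = f / N_floor = 179.1 / 784.8 = 0.228.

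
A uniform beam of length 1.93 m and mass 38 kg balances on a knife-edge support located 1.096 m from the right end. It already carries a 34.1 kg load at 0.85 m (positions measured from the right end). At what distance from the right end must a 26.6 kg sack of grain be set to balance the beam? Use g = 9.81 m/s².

x ≈ 1.6 m from the right end

Take moments about the knife-edge support (at 1.096 m from the right end).
Beam weight: 38 × 9.81 = 372.8 N down at 0.965 m → arm 0.131 m, τ = 372.8 × 0.131 = 48.84 N·m clockwise.
Load: 34.1 × 9.81 = 334.5 N down at 0.85 m → arm 0.246 m, τ = 334.5 × 0.246 = 82.29 N·m clockwise.
Net moment of existing loads = 131.1 N·m clockwise.
The sack of grain weighs 26.6 × 9.81 = 260.9 N and must supply an equal counterclockwise moment, so its lever arm about the knife-edge support is 131.1 / 260.9 = 0.502 m.
That puts it at 1.096 + 0.502 = 1.6 m from the right end.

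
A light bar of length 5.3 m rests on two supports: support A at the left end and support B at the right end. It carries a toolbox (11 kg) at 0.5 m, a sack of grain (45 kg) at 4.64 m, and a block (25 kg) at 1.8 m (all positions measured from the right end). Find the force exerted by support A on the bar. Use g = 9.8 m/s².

R_A ≈ 479 N

Choose support B as the axis so its reaction then has zero moment arm.
Toolbox: 11 × 9.8 = 107.8 N down at 0.5 m → arm 0.5 m, τ = 107.8 × 0.5 = 53.9 N·m counterclockwise.
Sack of grain: 45 × 9.8 = 441 N down at 4.64 m → arm 4.64 m, τ = 441 × 4.64 = 2046 N·m counterclockwise.
Block: 25 × 9.8 = 245 N down at 1.8 m → arm 1.8 m, τ = 245 × 1.8 = 441 N·m counterclockwise.
Net load moment about support B = 2541 N·m counterclockwise.
Reaction R at support A is upward at 5.3 m, arm 5.3 m → moment R × 5.3 clockwise.
Setting net torque to zero: R × 5.3 = 2541 → R = 479 N.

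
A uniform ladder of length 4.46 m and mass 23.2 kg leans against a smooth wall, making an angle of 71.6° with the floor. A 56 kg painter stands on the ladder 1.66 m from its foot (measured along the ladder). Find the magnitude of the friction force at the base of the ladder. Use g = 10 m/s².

f ≈ 108 N

Sum moments about the foot of the ladder (the floor normal and friction both act there and drop out).
Ladder weight 23.2×10 = 232 N acts at 2.23 m along the ladder; its horizontal arm is 2.23·cos71.6° = 0.7039 m → τ = 163.3 N·m clockwise.
Painter: 56×10 = 560 N at 1.66 m → arm 0.524 m → τ = 293.4 N·m clockwise.
Wall normal N acts horizontally at the top; its moment arm is the height L sinθ = 4.46·sin71.6° = 4.232 m, counterclockwise.
Στ = 0 ⇒ N × 4.232 = 456.7 ⇒ N = 108 N.
ΣFx = 0: friction at the foot balances the wall's push, so f = N_wall = 108 N.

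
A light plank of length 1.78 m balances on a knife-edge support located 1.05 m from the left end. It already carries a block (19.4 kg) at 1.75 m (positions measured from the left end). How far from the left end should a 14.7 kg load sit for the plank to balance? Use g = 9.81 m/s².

Sum moments about the knife-edge support (at 1.05 m from the left end) (the support reaction has zero arm there).
Block: 19.4 × 9.81 = 190.3 N down at 1.75 m → arm 0.7 m, τ = 190.3 × 0.7 = 133.2 N·m clockwise.
Net moment of existing loads = 133.2 N·m clockwise.
The load weighs 14.7 × 9.81 = 144.2 N and must supply an equal counterclockwise moment, so its lever arm about the knife-edge support is 133.2 / 144.2 = 0.924 m.
That puts it at 1.05 − 0.924 = 0.126 m from the left end.

x ≈ 0.126 m from the left end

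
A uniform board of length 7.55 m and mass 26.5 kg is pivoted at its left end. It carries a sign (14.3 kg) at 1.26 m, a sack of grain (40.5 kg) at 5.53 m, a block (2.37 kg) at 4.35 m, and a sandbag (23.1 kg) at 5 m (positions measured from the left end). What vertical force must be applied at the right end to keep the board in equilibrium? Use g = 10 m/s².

F ≈ 620 N

Sum moments about the left end (the unknown pivot reaction has zero arm there).
Beam weight: 26.5 × 10 = 265 N down at 3.775 m → arm 3.775 m, τ = 265 × 3.775 = 1000 N·m clockwise.
Sign: 14.3 × 10 = 143 N down at 1.26 m → arm 1.26 m, τ = 143 × 1.26 = 180.2 N·m clockwise.
Sack of grain: 40.5 × 10 = 405 N down at 5.53 m → arm 5.53 m, τ = 405 × 5.53 = 2240 N·m clockwise.
Block: 2.37 × 10 = 23.7 N down at 4.35 m → arm 4.35 m, τ = 23.7 × 4.35 = 103.1 N·m clockwise.
Sandbag: 23.1 × 10 = 231 N down at 5 m → arm 5 m, τ = 231 × 5 = 1155 N·m clockwise.
Net moment of the loads = 4678 N·m clockwise.
The upward force F acts at the right end, arm 7.55 m, giving F × 7.55 counterclockwise.
Balancing moments: F × 7.55 = 4678, giving F = 4678 / 7.55 = 620 N.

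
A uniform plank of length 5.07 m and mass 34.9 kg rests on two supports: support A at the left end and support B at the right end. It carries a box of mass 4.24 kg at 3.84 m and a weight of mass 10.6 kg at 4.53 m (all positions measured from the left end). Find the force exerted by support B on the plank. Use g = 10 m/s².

Taking torques about support A:
Beam weight: 34.9 × 10 = 349 N down at 2.535 m → arm 2.535 m, τ = 349 × 2.535 = 884.7 N·m clockwise.
Box: 4.24 × 10 = 42.4 N down at 3.84 m → arm 3.84 m, τ = 42.4 × 3.84 = 162.8 N·m clockwise.
Weight: 10.6 × 10 = 106 N down at 4.53 m → arm 4.53 m, τ = 106 × 4.53 = 480.2 N·m clockwise.
Net load moment about support A = 1528 N·m clockwise.
Reaction R at support B is upward at 5.07 m, arm 5.07 m → moment R × 5.07 counterclockwise.
Balancing moments: R × 5.07 = 1528, giving R = 301 N.

R_B ≈ 301 N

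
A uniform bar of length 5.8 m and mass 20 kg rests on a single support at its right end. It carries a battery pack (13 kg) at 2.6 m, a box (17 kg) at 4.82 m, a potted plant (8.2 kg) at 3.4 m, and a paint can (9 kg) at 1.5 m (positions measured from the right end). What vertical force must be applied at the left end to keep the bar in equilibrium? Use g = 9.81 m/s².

Sum moments about the right end (the unknown pivot reaction has zero arm there).
Beam weight: 20 × 9.81 = 196.2 N down at 2.9 m → arm 2.9 m, τ = 196.2 × 2.9 = 569 N·m counterclockwise.
Battery pack: 13 × 9.81 = 127.5 N down at 2.6 m → arm 2.6 m, τ = 127.5 × 2.6 = 331.5 N·m counterclockwise.
Box: 17 × 9.81 = 166.8 N down at 4.82 m → arm 4.82 m, τ = 166.8 × 4.82 = 804 N·m counterclockwise.
Potted plant: 8.2 × 9.81 = 80.44 N down at 3.4 m → arm 3.4 m, τ = 80.44 × 3.4 = 273.5 N·m counterclockwise.
Paint can: 9 × 9.81 = 88.29 N down at 1.5 m → arm 1.5 m, τ = 88.29 × 1.5 = 132.4 N·m counterclockwise.
Net moment of the loads = 2110 N·m counterclockwise.
The upward force F acts at the left end, arm 5.8 m, giving F × 5.8 clockwise.
Στ = 0 ⇒ F × 5.8 = 2110 ⇒ F = 2110 / 5.8 = 364 N.

F ≈ 364 N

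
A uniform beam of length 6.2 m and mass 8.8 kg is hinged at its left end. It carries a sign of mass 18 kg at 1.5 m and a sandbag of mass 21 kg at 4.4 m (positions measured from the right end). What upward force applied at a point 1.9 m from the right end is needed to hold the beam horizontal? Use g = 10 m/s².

Taking torques about the left end:
Beam weight: 8.8 × 10 = 88 N down at 3.1 m → arm 3.1 m, τ = 88 × 3.1 = 272.8 N·m clockwise.
Sign: 18 × 10 = 180 N down at 1.5 m → arm 4.7 m, τ = 180 × 4.7 = 846 N·m clockwise.
Sandbag: 21 × 10 = 210 N down at 4.4 m → arm 1.8 m, τ = 210 × 1.8 = 378 N·m clockwise.
Net moment of the loads = 1497 N·m clockwise.
The upward force F acts at a point 1.9 m from the right end, arm 4.3 m, giving F × 4.3 counterclockwise.
Στ = 0 ⇒ F × 4.3 = 1497 ⇒ F = 1497 / 4.3 = 348 N.

F ≈ 348 N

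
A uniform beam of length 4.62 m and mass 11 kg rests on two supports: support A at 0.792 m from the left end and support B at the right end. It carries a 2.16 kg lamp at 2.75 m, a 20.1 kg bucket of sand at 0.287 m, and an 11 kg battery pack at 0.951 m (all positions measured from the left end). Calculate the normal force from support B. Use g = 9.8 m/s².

R_B ≈ 32.1 N

Sum moments about support A (its reaction then has zero moment arm).
Beam weight: 11 × 9.8 = 107.8 N down at 2.31 m → arm 1.518 m, τ = 107.8 × 1.518 = 163.6 N·m clockwise.
Lamp: 2.16 × 9.8 = 21.17 N down at 2.75 m → arm 1.958 m, τ = 21.17 × 1.958 = 41.45 N·m clockwise.
Bucket of sand: 20.1 × 9.8 = 197 N down at 0.287 m → arm 0.505 m, τ = 197 × 0.505 = 99.48 N·m counterclockwise.
Battery pack: 11 × 9.8 = 107.8 N down at 0.951 m → arm 0.159 m, τ = 107.8 × 0.159 = 17.14 N·m clockwise.
Net load moment about support A = 122.7 N·m clockwise.
Reaction R at support B is upward at 4.62 m, arm 3.828 m → moment R × 3.828 counterclockwise.
Στ = 0 ⇒ R × 3.828 = 122.7 ⇒ R = 32.1 N.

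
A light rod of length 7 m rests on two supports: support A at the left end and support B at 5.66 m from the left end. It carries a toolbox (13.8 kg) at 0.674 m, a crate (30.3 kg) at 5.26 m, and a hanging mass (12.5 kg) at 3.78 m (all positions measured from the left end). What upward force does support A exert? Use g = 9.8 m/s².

Choose support B as the axis so its reaction then has zero moment arm.
Toolbox: 13.8 × 9.8 = 135.2 N down at 0.674 m → arm 4.986 m, τ = 135.2 × 4.986 = 674.1 N·m counterclockwise.
Crate: 30.3 × 9.8 = 296.9 N down at 5.26 m → arm 0.4 m, τ = 296.9 × 0.4 = 118.8 N·m counterclockwise.
Hanging mass: 12.5 × 9.8 = 122.5 N down at 3.78 m → arm 1.88 m, τ = 122.5 × 1.88 = 230.3 N·m counterclockwise.
Net load moment about support B = 1023 N·m counterclockwise.
Reaction R at support A is upward at 0 m, arm 5.66 m → moment R × 5.66 clockwise.
Στ = 0 ⇒ R × 5.66 = 1023 ⇒ R = 181 N.

R_A ≈ 181 N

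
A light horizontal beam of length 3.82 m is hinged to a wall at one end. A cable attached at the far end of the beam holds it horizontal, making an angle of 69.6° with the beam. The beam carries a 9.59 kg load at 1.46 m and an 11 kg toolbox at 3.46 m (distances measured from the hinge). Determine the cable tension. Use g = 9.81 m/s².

T ≈ 143 N

Choose the hinge as the axis so the unknown hinge reaction has zero arm there.
Load: 9.59 × 9.81 = 94.08 N down at 1.46 m → arm 1.46 m, τ = 94.08 × 1.46 = 137.4 N·m clockwise.
Toolbox: 11 × 9.81 = 107.9 N down at 3.46 m → arm 3.46 m, τ = 107.9 × 3.46 = 373.3 N·m clockwise.
Total clockwise load moment = 510.7 N·m.
The cable tension T acts at 3.82 m; only its component perpendicular to the beam, T sinθ, produces torque. sin 69.6° = 0.9373.
Στ = 0 ⇒ T × 3.82 × 0.9373 = 510.7 ⇒ T = 510.7 / 3.58 = 143 N.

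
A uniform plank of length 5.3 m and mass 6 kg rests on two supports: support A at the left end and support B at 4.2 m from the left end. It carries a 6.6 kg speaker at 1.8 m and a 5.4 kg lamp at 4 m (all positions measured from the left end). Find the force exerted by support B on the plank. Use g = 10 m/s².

R_B ≈ 118 N

Take moments about support A.
Beam weight: 6 × 10 = 60 N down at 2.65 m → arm 2.65 m, τ = 60 × 2.65 = 159 N·m clockwise.
Speaker: 6.6 × 10 = 66 N down at 1.8 m → arm 1.8 m, τ = 66 × 1.8 = 118.8 N·m clockwise.
Lamp: 5.4 × 10 = 54 N down at 4 m → arm 4 m, τ = 54 × 4 = 216 N·m clockwise.
Net load moment about support A = 493.8 N·m clockwise.
Reaction R at support B is upward at 4.2 m, arm 4.2 m → moment R × 4.2 counterclockwise.
Στ = 0 ⇒ R × 4.2 = 493.8 ⇒ R = 118 N.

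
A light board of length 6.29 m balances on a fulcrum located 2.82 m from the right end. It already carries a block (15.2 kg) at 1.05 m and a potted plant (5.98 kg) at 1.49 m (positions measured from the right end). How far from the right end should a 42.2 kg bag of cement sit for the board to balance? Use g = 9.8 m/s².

Sum moments about the fulcrum (at 2.82 m from the right end) (the support reaction has zero arm there).
Block: 15.2 × 9.8 = 149 N down at 1.05 m → arm 1.77 m, τ = 149 × 1.77 = 263.7 N·m clockwise.
Potted plant: 5.98 × 9.8 = 58.6 N down at 1.49 m → arm 1.33 m, τ = 58.6 × 1.33 = 77.94 N·m clockwise.
Net moment of existing loads = 341.6 N·m clockwise.
The bag of cement weighs 42.2 × 9.8 = 413.6 N and must supply an equal counterclockwise moment, so its lever arm about the fulcrum is 341.6 / 413.6 = 0.826 m.
That puts it at 2.82 + 0.826 = 3.65 m from the right end.

x ≈ 3.65 m from the right end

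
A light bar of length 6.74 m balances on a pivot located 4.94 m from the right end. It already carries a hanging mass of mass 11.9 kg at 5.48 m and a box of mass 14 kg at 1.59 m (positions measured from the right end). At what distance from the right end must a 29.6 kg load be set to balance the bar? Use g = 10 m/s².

x ≈ 6.31 m from the right end

Choose the pivot (at 4.94 m from the right end) as the axis so the support reaction has zero arm there.
Hanging mass: 11.9 × 10 = 119 N down at 5.48 m → arm 0.54 m, τ = 119 × 0.54 = 64.26 N·m counterclockwise.
Box: 14 × 10 = 140 N down at 1.59 m → arm 3.35 m, τ = 140 × 3.35 = 469 N·m clockwise.
Net moment of existing loads = 404.7 N·m clockwise.
The load weighs 29.6 × 10 = 296 N and must supply an equal counterclockwise moment, so its lever arm about the pivot is 404.7 / 296 = 1.37 m.
That puts it at 4.94 + 1.37 = 6.31 m from the right end.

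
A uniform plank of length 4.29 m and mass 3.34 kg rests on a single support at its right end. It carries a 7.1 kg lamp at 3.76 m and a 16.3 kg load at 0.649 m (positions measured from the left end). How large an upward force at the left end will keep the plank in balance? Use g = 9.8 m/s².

F ≈ 161 N

About the right end:
Beam weight: 3.34 × 9.8 = 32.73 N down at 2.145 m → arm 2.145 m, τ = 32.73 × 2.145 = 70.21 N·m counterclockwise.
Lamp: 7.1 × 9.8 = 69.58 N down at 3.76 m → arm 0.53 m, τ = 69.58 × 0.53 = 36.88 N·m counterclockwise.
Load: 16.3 × 9.8 = 159.7 N down at 0.649 m → arm 3.641 m, τ = 159.7 × 3.641 = 581.5 N·m counterclockwise.
Net moment of the loads = 688.6 N·m counterclockwise.
The upward force F acts at the left end, arm 4.29 m, giving F × 4.29 clockwise.
Balancing moments: F × 4.29 = 688.6, giving F = 688.6 / 4.29 = 161 N.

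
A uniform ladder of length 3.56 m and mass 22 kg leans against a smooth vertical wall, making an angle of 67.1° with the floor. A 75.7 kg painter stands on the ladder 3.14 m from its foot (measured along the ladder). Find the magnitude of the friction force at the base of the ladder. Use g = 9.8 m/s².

f ≈ 322 N

Choose the foot of the ladder as the axis so the floor normal and friction both act there and drop out.
Ladder weight 22×9.8 = 215.6 N acts at 1.78 m along the ladder; its horizontal arm is 1.78·cos67.1° = 0.6926 m → τ = 149.3 N·m clockwise.
Painter: 75.7×9.8 = 741.9 N at 3.14 m → arm 1.222 m → τ = 906.6 N·m clockwise.
Wall normal N acts horizontally at the top; its moment arm is the height L sinθ = 3.56·sin67.1° = 3.279 m, counterclockwise.
For rotational equilibrium, N × 3.279 = 1056, so N = 322 N.
ΣFx = 0: friction at the foot balances the wall's push, so f = N_wall = 322 N.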